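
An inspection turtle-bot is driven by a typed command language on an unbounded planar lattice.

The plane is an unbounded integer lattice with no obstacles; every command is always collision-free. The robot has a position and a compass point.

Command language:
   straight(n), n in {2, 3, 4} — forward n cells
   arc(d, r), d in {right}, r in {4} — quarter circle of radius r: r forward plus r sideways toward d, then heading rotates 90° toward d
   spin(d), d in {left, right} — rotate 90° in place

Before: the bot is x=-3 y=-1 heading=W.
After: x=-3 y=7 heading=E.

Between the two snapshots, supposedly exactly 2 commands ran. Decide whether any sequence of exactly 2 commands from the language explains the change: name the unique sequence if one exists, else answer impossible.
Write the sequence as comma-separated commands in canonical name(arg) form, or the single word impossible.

arc(right, 4), arc(right, 4)

key: position moved to (-3,7) AND the heading swung to E — translation plus rotation needed
from: x=-3 y=-1 heading=W
step 1 (arc(right, 4)): x=-7 y=3 heading=N
step 2 (arc(right, 4)): x=-3 y=7 heading=E
all 36 alternatives checked — unique.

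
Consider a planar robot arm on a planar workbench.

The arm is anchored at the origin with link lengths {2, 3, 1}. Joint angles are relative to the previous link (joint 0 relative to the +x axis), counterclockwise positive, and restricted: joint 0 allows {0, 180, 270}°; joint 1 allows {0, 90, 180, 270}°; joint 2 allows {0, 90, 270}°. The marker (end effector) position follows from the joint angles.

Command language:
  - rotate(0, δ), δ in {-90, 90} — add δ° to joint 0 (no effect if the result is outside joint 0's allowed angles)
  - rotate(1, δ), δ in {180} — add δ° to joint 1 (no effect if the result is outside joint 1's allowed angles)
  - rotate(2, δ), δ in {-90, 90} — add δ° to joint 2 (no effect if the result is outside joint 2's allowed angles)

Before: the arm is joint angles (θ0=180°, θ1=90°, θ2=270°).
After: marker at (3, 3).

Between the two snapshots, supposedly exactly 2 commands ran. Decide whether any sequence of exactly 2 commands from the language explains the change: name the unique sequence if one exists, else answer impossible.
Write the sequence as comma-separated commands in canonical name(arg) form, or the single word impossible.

begin: joint angles (θ0=180°, θ1=90°, θ2=270°)
1. rotate(0, 90) → joint angles (θ0=270°, θ1=90°, θ2=270°)
2. rotate(0, 90) → joint angles (θ0=0°, θ1=90°, θ2=270°)
no other 2-command option fits: unique.

rotate(0, 90), rotate(0, 90)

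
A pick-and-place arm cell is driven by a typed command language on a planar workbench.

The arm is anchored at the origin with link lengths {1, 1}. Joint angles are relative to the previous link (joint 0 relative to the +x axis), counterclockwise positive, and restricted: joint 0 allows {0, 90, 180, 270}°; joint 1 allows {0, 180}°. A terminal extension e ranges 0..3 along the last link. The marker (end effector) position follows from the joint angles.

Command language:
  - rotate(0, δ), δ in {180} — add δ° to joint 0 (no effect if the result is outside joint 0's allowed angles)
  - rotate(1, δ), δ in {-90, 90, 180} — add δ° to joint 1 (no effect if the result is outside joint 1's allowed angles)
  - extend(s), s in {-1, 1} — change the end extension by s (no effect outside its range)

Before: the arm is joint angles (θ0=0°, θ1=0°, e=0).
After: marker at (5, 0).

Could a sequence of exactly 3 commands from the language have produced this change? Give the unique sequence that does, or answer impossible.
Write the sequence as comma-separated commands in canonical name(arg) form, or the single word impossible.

extend(1), extend(1), extend(1)

t0: joint angles (θ0=0°, θ1=0°, e=0)
1. extend(1) → joint angles (θ0=0°, θ1=0°, e=1)
2. extend(1) → joint angles (θ0=0°, θ1=0°, e=2)
3. extend(1) → joint angles (θ0=0°, θ1=0°, e=3)
no rival 3-sequence matches.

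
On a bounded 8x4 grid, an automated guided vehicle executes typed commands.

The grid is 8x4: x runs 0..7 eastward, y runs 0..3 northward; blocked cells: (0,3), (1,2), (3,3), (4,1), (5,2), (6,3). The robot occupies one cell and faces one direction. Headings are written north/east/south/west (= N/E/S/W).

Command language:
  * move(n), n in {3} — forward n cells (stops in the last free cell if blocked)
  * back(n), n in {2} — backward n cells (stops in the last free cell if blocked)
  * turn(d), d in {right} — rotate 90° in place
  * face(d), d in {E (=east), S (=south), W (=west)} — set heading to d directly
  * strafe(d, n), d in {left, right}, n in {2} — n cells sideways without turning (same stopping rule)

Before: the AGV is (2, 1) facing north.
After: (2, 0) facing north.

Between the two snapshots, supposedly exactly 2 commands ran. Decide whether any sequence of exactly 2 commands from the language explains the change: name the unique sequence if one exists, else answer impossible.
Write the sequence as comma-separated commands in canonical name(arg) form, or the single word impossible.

back(2), back(2)

key: the first back(2) runs into the grid edge before its full distance
from: (2, 1) facing north
step 1 (back(2)): (2, 0) facing north
step 2 (back(2)): (2, 0) facing north
no rival 2-sequence matches.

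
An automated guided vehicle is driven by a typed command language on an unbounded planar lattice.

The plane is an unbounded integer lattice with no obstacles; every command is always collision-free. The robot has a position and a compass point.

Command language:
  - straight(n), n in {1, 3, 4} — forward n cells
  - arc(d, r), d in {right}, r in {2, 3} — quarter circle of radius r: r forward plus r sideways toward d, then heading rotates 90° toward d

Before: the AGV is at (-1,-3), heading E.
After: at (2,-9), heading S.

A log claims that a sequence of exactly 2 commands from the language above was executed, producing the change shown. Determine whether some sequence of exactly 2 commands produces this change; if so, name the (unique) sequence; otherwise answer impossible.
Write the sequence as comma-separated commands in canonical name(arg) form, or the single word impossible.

arc(right, 3), straight(3)

key: running straight(3) before arc(right, 3) would end elsewhere — order is forced
initial: at (-1,-3), heading E
[1] after arc(right, 3): at (2,-6), heading S
[2] after straight(3): at (2,-9), heading S
no rival 2-sequence matches.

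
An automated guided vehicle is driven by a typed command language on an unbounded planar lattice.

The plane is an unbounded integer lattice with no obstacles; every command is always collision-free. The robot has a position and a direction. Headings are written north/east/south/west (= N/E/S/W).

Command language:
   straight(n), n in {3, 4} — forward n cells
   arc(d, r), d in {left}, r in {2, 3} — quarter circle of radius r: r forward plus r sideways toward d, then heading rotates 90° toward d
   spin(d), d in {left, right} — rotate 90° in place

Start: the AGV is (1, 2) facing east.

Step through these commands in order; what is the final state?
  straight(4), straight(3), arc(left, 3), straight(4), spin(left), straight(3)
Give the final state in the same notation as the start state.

start: (1, 2) facing east
step 1 (straight(4)): (5, 2) facing east
step 2 (straight(3)): (8, 2) facing east
step 3 (arc(left, 3)): (11, 5) facing north
step 4 (straight(4)): (11, 9) facing north
step 5 (spin(left)): (11, 9) facing west
step 6 (straight(3)): (8, 9) facing west

(8, 9) facing west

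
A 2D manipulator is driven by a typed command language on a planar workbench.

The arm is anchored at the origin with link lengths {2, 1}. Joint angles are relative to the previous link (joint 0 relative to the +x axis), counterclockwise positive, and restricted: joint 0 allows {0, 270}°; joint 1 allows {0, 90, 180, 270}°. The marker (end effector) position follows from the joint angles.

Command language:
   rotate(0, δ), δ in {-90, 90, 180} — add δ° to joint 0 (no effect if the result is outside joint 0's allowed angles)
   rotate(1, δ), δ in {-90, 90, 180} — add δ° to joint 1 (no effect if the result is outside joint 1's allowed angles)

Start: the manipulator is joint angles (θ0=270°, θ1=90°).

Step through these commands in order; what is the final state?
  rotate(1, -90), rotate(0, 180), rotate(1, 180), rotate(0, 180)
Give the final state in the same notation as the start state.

begin: joint angles (θ0=270°, θ1=90°)
step 1 (rotate(1, -90)): joint angles (θ0=270°, θ1=0°)
step 2 (rotate(0, 180)): joint angles (θ0=270°, θ1=0°)
step 3 (rotate(1, 180)): joint angles (θ0=270°, θ1=180°)
step 4 (rotate(0, 180)): joint angles (θ0=270°, θ1=180°)

joint angles (θ0=270°, θ1=180°)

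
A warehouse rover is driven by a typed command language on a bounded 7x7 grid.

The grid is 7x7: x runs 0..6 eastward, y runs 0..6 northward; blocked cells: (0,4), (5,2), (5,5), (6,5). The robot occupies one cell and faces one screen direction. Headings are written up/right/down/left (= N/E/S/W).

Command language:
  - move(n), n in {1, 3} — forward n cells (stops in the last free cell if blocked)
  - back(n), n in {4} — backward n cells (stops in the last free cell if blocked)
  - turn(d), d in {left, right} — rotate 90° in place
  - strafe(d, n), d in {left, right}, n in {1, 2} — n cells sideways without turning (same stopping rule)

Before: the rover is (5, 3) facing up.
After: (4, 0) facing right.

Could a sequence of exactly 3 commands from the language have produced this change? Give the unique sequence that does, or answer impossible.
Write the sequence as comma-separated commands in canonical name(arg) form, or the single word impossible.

key: order matters: swapping strafe(left, 1) and turn(right) lands elsewhere
t0: (5, 3) facing up
1. strafe(left, 1) → (4, 3) facing up
2. back(4) → (4, 0) facing up
3. turn(right) → (4, 0) facing right
no other 3-command option fits: unique.

strafe(left, 1), back(4), turn(right)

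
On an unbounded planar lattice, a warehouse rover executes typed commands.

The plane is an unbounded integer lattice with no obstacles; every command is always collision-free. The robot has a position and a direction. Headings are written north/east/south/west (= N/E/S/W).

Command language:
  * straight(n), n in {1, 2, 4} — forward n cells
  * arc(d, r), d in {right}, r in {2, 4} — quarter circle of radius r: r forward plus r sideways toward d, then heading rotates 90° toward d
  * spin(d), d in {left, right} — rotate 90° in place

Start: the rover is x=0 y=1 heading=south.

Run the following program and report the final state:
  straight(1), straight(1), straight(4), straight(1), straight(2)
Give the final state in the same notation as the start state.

x=0 y=-8 heading=south

start: x=0 y=1 heading=south
[1] after straight(1): x=0 y=0 heading=south
[2] after straight(1): x=0 y=-1 heading=south
[3] after straight(4): x=0 y=-5 heading=south
[4] after straight(1): x=0 y=-6 heading=south
[5] after straight(2): x=0 y=-8 heading=south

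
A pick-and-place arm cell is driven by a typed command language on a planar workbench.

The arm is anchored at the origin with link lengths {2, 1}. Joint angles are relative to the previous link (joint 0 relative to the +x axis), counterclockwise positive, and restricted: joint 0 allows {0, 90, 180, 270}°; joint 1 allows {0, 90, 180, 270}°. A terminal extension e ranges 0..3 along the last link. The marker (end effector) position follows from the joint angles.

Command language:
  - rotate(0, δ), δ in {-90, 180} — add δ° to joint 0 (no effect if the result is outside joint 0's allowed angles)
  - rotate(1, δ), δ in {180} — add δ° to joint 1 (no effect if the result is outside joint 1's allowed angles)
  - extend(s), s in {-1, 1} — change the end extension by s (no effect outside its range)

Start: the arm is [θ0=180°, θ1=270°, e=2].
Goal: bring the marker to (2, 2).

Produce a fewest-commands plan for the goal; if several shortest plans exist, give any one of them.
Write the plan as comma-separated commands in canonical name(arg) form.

initial: [θ0=180°, θ1=270°, e=2]
t=1 rotate(0, -90) ⇒ [θ0=90°, θ1=270°, e=2]
t=2 extend(-1) ⇒ [θ0=90°, θ1=270°, e=1]
no 1-step plan works, so 2 is optimal.

rotate(0, -90), extend(-1)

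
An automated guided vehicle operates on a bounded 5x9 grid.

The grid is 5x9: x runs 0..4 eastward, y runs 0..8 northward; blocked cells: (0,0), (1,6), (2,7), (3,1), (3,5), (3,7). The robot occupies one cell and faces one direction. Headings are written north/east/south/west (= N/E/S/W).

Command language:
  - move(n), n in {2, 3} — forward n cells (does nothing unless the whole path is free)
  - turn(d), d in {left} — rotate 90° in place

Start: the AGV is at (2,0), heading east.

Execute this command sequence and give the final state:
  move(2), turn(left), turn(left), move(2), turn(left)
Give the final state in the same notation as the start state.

initial: at (2,0), heading east
[1] after move(2): at (4,0), heading east
[2] after turn(left): at (4,0), heading north
[3] after turn(left): at (4,0), heading west
[4] after move(2): at (2,0), heading west
[5] after turn(left): at (2,0), heading south

at (2,0), heading south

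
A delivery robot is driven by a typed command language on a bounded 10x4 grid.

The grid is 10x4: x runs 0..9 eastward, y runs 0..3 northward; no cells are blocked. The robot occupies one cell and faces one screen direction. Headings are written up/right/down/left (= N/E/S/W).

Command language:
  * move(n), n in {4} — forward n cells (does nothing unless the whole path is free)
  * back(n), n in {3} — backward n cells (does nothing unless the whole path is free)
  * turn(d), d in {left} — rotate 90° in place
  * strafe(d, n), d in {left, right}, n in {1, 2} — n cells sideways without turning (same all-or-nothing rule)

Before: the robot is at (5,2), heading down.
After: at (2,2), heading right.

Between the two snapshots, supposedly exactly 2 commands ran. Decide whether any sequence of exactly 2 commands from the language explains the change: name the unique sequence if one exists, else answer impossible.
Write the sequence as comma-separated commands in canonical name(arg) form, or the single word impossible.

turn(left), back(3)

key: position moved to (2,2) AND the heading swung to E — translation plus rotation needed
initial: at (5,2), heading down
t=1 turn(left) ⇒ at (5,2), heading right
t=2 back(3) ⇒ at (2,2), heading right
all 49 alternatives checked — unique.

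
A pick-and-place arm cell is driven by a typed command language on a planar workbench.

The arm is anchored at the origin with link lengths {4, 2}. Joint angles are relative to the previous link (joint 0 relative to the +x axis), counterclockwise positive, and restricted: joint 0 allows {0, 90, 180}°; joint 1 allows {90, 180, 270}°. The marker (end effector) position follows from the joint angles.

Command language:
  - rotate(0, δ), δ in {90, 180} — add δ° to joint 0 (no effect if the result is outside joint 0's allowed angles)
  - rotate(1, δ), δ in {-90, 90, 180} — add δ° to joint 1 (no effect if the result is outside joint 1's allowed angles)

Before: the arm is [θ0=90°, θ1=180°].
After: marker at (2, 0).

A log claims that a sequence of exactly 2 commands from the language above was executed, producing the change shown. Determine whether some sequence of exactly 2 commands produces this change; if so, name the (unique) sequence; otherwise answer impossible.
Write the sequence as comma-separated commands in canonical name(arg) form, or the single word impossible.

rotate(0, 90), rotate(0, 180)

key: running rotate(0, 180) before rotate(0, 90) would end elsewhere — order is forced
start: [θ0=90°, θ1=180°]
step 1 (rotate(0, 90)): [θ0=180°, θ1=180°]
step 2 (rotate(0, 180)): [θ0=0°, θ1=180°]
no other 2-command option fits: unique.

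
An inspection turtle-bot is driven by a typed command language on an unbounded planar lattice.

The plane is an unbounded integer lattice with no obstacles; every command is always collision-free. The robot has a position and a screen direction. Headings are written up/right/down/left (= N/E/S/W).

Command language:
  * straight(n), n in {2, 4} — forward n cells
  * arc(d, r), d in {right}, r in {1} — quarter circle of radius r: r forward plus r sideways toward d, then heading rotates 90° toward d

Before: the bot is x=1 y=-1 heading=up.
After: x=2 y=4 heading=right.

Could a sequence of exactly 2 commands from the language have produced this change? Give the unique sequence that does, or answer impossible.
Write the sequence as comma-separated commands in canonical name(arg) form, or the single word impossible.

key: running arc(right, 1) before straight(4) would end elsewhere — order is forced
begin: x=1 y=-1 heading=up
step 1 (straight(4)): x=1 y=3 heading=up
step 2 (arc(right, 1)): x=2 y=4 heading=right
all 9 alternatives checked — unique.

straight(4), arc(right, 1)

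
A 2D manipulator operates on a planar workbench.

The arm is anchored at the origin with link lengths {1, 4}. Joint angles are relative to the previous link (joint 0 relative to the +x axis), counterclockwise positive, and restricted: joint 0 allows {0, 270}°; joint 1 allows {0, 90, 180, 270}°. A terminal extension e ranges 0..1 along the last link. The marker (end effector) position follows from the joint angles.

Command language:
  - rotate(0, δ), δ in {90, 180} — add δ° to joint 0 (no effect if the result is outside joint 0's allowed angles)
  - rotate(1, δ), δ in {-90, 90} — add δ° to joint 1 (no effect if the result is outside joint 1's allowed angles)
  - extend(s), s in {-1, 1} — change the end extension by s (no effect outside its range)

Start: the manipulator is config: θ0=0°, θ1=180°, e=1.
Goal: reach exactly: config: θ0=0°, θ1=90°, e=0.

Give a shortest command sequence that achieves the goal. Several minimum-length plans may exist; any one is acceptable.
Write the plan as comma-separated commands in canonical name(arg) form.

initial: config: θ0=0°, θ1=180°, e=1
1. rotate(1, -90) → config: θ0=0°, θ1=90°, e=1
2. extend(-1) → config: θ0=0°, θ1=90°, e=0
shorter routes all fall short; 2 is best.

rotate(1, -90), extend(-1)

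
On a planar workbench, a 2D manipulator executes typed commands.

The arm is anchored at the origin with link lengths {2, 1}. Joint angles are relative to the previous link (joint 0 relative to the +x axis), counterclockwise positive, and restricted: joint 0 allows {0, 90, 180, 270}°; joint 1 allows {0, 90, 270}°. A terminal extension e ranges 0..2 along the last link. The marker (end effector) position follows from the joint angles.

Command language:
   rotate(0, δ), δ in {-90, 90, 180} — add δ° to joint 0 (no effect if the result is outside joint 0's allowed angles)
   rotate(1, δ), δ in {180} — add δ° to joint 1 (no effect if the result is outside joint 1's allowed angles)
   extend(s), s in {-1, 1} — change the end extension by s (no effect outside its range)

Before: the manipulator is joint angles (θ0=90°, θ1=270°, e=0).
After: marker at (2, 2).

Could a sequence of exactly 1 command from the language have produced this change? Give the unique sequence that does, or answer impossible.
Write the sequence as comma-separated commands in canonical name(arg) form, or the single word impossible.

extend(1)

initial: joint angles (θ0=90°, θ1=270°, e=0)
step 1 (extend(1)): joint angles (θ0=90°, θ1=270°, e=1)
all 6 alternatives checked — unique.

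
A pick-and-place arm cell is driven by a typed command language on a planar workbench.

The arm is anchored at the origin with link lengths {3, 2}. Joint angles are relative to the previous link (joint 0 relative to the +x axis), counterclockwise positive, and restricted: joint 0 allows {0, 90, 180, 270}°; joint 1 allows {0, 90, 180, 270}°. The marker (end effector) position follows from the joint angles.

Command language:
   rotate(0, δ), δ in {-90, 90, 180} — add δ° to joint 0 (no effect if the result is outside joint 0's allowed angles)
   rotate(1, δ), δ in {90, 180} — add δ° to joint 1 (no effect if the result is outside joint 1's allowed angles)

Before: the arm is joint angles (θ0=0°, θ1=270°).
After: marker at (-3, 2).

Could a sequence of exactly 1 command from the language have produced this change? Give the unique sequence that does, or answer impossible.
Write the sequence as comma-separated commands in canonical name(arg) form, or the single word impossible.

rotate(0, 180)

initial: joint angles (θ0=0°, θ1=270°)
1. rotate(0, 180) → joint angles (θ0=180°, θ1=270°)
uniquely the one of 5 1-step routes that fits.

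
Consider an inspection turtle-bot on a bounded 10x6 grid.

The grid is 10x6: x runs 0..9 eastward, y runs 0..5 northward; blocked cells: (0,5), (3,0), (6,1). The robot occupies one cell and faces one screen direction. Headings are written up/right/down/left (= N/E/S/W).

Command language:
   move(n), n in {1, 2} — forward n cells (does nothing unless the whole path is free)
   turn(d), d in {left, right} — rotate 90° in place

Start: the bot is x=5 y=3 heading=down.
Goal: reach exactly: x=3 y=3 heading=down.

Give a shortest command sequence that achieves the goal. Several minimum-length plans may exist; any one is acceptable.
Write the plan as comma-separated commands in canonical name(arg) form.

turn(right), move(2), turn(left)

begin: x=5 y=3 heading=down
step 1 (turn(right)): x=5 y=3 heading=left
step 2 (move(2)): x=3 y=3 heading=left
step 3 (turn(left)): x=3 y=3 heading=down
no 2-step plan works, so 3 is optimal.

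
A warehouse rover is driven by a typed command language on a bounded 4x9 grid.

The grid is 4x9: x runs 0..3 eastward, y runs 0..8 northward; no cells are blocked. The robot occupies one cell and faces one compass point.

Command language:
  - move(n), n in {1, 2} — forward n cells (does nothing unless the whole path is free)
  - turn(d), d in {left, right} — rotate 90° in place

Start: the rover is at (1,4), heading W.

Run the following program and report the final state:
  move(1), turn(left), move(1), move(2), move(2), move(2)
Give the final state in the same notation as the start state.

at (0,1), heading S

t0: at (1,4), heading W
t=1 move(1) ⇒ at (0,4), heading W
t=2 turn(left) ⇒ at (0,4), heading S
t=3 move(1) ⇒ at (0,3), heading S
t=4 move(2) ⇒ at (0,1), heading S
t=5 move(2) ⇒ at (0,1), heading S
t=6 move(2) ⇒ at (0,1), heading S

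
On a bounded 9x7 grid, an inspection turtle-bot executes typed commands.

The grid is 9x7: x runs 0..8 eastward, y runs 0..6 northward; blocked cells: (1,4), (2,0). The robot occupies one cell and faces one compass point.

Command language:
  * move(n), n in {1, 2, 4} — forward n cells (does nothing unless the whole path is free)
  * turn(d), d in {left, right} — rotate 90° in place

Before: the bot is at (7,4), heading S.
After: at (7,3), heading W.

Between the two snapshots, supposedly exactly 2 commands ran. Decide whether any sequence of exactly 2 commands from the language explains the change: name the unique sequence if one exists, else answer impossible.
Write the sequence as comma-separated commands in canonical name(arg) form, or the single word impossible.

key: cell and facing (now W) both changed — the 2 commands mix motion and turning
begin: at (7,4), heading S
[1] after move(1): at (7,3), heading S
[2] after turn(right): at (7,3), heading W
no rival 2-sequence matches.

move(1), turn(right)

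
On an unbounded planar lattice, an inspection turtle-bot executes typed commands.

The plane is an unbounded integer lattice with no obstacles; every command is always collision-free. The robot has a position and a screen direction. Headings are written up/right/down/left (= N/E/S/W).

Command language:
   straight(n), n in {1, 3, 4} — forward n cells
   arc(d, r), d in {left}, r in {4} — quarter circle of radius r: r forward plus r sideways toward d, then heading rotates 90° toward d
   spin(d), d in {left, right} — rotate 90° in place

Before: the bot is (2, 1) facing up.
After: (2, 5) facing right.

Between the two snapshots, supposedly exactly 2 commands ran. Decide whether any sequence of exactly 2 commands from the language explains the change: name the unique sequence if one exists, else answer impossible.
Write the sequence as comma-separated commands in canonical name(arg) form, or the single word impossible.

key: position moved to (2,5) AND the heading swung to E — translation plus rotation needed
begin: (2, 1) facing up
step 1 (straight(4)): (2, 5) facing up
step 2 (spin(right)): (2, 5) facing right
no rival 2-sequence matches.

straight(4), spin(right)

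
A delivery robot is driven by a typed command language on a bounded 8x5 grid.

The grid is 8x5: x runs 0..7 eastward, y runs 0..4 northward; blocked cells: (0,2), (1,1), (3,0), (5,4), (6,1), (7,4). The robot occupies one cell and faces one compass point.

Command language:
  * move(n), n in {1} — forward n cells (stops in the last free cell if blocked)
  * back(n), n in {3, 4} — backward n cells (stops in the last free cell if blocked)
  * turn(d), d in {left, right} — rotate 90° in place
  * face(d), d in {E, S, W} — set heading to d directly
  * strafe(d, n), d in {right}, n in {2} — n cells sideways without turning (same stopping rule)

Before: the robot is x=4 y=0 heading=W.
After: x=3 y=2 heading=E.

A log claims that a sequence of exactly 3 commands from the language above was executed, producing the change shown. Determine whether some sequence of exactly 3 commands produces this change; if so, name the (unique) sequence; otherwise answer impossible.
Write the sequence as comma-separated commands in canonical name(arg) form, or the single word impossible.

key: order matters: swapping strafe(right, 2) and face(E) lands elsewhere
from: x=4 y=0 heading=W
1. strafe(right, 2) → x=4 y=2 heading=W
2. move(1) → x=3 y=2 heading=W
3. face(E) → x=3 y=2 heading=E
uniquely the one of 729 3-step routes that fits.

strafe(right, 2), move(1), face(E)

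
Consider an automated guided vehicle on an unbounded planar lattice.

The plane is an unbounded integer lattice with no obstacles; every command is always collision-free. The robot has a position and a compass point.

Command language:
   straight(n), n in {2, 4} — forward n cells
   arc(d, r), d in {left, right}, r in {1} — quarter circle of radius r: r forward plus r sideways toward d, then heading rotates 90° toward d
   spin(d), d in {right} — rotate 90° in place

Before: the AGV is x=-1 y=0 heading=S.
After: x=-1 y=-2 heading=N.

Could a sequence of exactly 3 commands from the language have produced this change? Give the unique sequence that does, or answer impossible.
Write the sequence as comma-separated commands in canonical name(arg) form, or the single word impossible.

key: position moved to (-1,-2) AND the heading swung to N — translation plus rotation needed
begin: x=-1 y=0 heading=S
1. straight(2) → x=-1 y=-2 heading=S
2. spin(right) → x=-1 y=-2 heading=W
3. spin(right) → x=-1 y=-2 heading=N
uniquely the one of 125 3-step routes that fits.

straight(2), spin(right), spin(right)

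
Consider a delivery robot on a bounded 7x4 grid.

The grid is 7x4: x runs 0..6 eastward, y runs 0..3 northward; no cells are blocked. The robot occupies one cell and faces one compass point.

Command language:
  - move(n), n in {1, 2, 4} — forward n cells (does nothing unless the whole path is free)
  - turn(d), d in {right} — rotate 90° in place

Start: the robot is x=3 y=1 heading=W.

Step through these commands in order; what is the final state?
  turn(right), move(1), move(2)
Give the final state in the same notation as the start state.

x=3 y=2 heading=N

initial: x=3 y=1 heading=W
t=1 turn(right) ⇒ x=3 y=1 heading=N
t=2 move(1) ⇒ x=3 y=2 heading=N
t=3 move(2) ⇒ x=3 y=2 heading=N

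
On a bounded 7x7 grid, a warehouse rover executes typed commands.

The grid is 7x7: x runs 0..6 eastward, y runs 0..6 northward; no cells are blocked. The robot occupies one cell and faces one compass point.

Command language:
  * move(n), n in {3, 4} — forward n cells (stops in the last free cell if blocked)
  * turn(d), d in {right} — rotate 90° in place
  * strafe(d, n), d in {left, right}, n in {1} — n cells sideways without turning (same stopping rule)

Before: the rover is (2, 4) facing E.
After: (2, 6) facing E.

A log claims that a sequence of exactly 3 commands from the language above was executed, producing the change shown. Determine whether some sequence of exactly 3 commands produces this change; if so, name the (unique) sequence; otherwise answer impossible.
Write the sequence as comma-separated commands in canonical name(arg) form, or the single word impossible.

strafe(left, 1), strafe(left, 1), strafe(left, 1)

key: still facing E at the end — nothing in the sequence rotates
from: (2, 4) facing E
step 1 (strafe(left, 1)): (2, 5) facing E
step 2 (strafe(left, 1)): (2, 6) facing E
step 3 (strafe(left, 1)): (2, 6) facing E
no rival 3-sequence matches.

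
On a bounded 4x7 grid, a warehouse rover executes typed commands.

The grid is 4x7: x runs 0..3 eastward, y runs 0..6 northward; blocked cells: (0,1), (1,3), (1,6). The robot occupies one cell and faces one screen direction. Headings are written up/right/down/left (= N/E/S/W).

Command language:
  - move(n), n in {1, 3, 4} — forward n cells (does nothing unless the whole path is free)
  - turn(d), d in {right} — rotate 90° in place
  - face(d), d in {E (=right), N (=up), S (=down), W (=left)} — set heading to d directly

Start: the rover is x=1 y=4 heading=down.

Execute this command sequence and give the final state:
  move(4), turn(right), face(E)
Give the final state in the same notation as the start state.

initial: x=1 y=4 heading=down
step 1 (move(4)): x=1 y=4 heading=down
step 2 (turn(right)): x=1 y=4 heading=left
step 3 (face(E)): x=1 y=4 heading=right

x=1 y=4 heading=right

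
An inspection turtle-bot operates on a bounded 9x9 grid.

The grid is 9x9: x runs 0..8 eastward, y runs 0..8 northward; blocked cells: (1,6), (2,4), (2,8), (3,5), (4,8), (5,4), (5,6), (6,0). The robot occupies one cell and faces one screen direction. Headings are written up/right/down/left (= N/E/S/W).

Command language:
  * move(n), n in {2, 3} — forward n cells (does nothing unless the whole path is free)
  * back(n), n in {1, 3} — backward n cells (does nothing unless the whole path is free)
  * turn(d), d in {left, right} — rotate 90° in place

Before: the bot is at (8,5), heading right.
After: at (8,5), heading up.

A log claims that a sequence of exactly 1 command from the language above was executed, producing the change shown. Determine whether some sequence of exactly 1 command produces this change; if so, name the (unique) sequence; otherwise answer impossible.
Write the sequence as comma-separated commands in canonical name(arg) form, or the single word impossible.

turn(left)

key: (8,5) unchanged — the single command moves nothing
begin: at (8,5), heading right
step 1 (turn(left)): at (8,5), heading up
no rival 1-sequence matches.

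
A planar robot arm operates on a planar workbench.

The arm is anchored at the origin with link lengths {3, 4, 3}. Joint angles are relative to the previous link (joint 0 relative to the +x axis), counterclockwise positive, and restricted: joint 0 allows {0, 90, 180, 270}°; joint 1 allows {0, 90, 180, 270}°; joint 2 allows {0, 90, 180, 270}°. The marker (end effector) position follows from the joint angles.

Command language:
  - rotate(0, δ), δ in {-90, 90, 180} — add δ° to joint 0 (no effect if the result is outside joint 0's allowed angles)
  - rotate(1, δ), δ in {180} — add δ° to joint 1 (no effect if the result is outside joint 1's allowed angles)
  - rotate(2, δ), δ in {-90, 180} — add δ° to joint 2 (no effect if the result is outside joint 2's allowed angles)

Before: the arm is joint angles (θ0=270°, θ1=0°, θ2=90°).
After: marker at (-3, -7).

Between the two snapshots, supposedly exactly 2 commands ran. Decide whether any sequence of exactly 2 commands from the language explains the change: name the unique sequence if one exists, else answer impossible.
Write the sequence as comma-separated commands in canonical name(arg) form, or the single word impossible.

rotate(2, -90), rotate(2, -90)

start: joint angles (θ0=270°, θ1=0°, θ2=90°)
step 1 (rotate(2, -90)): joint angles (θ0=270°, θ1=0°, θ2=0°)
step 2 (rotate(2, -90)): joint angles (θ0=270°, θ1=0°, θ2=270°)
uniquely the one of 36 2-step routes that fits.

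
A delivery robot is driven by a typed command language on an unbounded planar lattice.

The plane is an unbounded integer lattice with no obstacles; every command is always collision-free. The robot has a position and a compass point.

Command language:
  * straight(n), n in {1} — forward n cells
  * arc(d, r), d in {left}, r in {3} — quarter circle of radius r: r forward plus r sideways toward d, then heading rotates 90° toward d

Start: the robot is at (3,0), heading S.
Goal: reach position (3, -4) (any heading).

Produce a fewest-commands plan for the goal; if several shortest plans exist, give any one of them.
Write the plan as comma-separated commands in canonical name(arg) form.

straight(1), straight(1), straight(1), straight(1)

start: at (3,0), heading S
1. straight(1) → at (3,-1), heading S
2. straight(1) → at (3,-2), heading S
3. straight(1) → at (3,-3), heading S
4. straight(1) → at (3,-4), heading S
minimal: 4 command(s), checked below 4.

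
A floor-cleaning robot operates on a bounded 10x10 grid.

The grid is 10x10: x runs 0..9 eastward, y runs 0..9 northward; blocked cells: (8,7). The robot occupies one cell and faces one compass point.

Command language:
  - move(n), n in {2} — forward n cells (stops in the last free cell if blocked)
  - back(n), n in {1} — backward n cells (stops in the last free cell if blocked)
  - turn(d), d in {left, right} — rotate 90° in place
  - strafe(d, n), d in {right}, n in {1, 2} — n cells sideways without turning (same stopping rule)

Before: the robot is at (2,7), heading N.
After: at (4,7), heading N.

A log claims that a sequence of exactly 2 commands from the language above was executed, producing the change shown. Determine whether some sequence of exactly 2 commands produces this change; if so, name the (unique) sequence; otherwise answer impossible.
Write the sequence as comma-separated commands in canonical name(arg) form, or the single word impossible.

strafe(right, 1), strafe(right, 1)

key: still facing N at the end — nothing in the sequence rotates
t0: at (2,7), heading N
t=1 strafe(right, 1) ⇒ at (3,7), heading N
t=2 strafe(right, 1) ⇒ at (4,7), heading N
no other 2-command option fits: unique.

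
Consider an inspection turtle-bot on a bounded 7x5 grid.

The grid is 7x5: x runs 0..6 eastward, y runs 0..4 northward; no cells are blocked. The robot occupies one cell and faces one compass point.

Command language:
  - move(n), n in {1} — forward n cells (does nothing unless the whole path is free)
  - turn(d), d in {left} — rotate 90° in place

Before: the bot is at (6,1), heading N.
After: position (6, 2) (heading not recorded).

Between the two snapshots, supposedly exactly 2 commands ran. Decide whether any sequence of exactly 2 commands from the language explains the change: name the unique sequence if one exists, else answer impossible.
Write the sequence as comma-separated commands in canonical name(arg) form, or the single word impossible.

key: order matters: swapping move(1) and turn(left) lands elsewhere
initial: at (6,1), heading N
t=1 move(1) ⇒ at (6,2), heading N
t=2 turn(left) ⇒ at (6,2), heading W
uniquely the one of 4 2-step routes that fits.

move(1), turn(left)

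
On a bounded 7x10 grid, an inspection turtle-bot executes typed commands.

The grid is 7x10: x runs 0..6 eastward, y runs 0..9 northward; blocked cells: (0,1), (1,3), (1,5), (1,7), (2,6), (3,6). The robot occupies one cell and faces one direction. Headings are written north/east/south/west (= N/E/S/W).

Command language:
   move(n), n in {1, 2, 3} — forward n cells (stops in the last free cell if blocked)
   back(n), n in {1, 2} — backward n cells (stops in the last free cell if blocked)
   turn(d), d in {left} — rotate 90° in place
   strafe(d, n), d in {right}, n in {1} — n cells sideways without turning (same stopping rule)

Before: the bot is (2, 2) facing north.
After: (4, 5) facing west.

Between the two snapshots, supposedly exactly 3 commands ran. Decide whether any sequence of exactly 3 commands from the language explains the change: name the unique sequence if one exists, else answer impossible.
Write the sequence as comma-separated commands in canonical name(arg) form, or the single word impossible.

move(3), turn(left), back(2)

key: running back(2) before move(3) would end elsewhere — order is forced
begin: (2, 2) facing north
[1] after move(3): (2, 5) facing north
[2] after turn(left): (2, 5) facing west
[3] after back(2): (4, 5) facing west
uniquely the one of 343 3-step routes that fits.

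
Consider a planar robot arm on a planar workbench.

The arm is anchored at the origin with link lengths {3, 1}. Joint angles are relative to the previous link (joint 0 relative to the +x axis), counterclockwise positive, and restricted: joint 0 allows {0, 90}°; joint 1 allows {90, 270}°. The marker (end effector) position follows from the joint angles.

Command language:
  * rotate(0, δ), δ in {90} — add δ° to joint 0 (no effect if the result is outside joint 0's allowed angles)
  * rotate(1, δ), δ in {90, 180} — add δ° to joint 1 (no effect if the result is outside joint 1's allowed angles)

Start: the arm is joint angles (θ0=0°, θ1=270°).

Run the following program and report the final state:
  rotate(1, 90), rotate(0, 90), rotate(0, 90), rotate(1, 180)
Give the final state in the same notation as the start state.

initial: joint angles (θ0=0°, θ1=270°)
t=1 rotate(1, 90) ⇒ joint angles (θ0=0°, θ1=270°)
t=2 rotate(0, 90) ⇒ joint angles (θ0=90°, θ1=270°)
t=3 rotate(0, 90) ⇒ joint angles (θ0=90°, θ1=270°)
t=4 rotate(1, 180) ⇒ joint angles (θ0=90°, θ1=90°)

joint angles (θ0=90°, θ1=90°)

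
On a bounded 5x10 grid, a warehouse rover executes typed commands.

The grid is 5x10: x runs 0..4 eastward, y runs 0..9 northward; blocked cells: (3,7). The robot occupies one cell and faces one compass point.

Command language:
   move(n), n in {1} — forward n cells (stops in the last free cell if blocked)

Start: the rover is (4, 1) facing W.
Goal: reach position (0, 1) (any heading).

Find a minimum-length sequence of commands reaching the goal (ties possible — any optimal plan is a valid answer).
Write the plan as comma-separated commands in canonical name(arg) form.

t0: (4, 1) facing W
[1] after move(1): (3, 1) facing W
[2] after move(1): (2, 1) facing W
[3] after move(1): (1, 1) facing W
[4] after move(1): (0, 1) facing W
shorter routes all fall short; 4 is best.

move(1), move(1), move(1), move(1)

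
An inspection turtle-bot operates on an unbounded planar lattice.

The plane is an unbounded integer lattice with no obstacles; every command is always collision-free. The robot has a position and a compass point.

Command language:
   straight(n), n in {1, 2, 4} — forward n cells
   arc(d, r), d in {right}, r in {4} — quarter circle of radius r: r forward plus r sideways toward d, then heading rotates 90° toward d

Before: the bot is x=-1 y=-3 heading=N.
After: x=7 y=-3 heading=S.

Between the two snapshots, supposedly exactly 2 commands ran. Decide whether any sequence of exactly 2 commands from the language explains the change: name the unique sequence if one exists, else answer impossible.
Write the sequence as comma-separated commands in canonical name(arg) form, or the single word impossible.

arc(right, 4), arc(right, 4)

key: position moved to (7,-3) AND the heading swung to S — translation plus rotation needed
initial: x=-1 y=-3 heading=N
[1] after arc(right, 4): x=3 y=1 heading=E
[2] after arc(right, 4): x=7 y=-3 heading=S
uniquely the one of 16 2-step routes that fits.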